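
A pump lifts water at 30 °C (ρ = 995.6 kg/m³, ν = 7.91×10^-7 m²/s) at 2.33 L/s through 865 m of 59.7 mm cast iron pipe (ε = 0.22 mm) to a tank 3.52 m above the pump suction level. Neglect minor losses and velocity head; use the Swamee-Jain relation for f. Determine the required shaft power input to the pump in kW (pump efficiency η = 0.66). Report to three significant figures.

V = 4Q/(πD²) = 0.8324 m/s; Re = 6.28×10^4; ε/D = 0.00369; f = 0.02982
h_f = f(L/D)V²/2g = 15.26 m
Total head H = z + h_f = 3.52 + 15.26 = 18.78 m
P_hyd = ρgQH = 995.6·9.81·0.00233·18.78 = 0.4273 kW
P_shaft = P_hyd/η = 0.4273/0.66 = 0.6474 kW

P_shaft ≈ 0.647 kW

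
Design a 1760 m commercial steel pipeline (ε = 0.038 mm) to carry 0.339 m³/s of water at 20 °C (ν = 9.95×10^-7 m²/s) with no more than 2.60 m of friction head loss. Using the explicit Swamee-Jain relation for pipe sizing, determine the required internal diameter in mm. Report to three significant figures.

Swamee-Jain (Type III): D = 0.66·[ε^1.25·(LQ²/(gh_f))^4.75 + ν·Q^9.4·(L/(gh_f))^5.2]^0.04
LQ²/(gh_f) = 7.930; L/(gh_f) = 69.00
Term 1 = ε^1.25·(…)^4.75 = 0.0558; Term 2 = ν·Q^9.4·(…)^5.2 = 0.139
D = 0.66·(0.0558 + 0.139)^0.04 = 0.6182 m = 618 mm
Check: V = 1.13 m/s, Re = 7.02×10^5, f = 0.01341, h_f = 2.48 m ≈ 2.60 m ✓

D ≈ 618 mm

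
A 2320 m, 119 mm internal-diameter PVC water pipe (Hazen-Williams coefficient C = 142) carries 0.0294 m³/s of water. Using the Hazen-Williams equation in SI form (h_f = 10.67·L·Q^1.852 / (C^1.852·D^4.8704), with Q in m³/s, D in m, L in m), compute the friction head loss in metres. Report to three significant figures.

h_f ≈ 118 m

h_f = 10.67·2320·0.0294^1.852 / (142^1.852·0.119^4.8704) = 118.4 m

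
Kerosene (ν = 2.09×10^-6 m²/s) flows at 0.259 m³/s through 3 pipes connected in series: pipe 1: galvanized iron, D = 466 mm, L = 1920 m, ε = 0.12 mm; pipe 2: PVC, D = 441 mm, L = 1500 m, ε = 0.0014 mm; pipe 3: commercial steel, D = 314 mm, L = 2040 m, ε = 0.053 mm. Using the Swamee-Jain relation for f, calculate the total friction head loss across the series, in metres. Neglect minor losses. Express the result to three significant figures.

H ≈ 71.3 m

Pipe 1: V = 1.519 m/s, Re = 3.39×10^5, ε/D = 2.58×10^-4, f = 0.01656, h_1 = f(L/D)V²/2g = 8.019 m
Pipe 2: V = 1.696 m/s, Re = 3.58×10^5, ε/D = 3.17×10^-6, f = 0.01395, h_2 = f(L/D)V²/2g = 6.955 m
Pipe 3: V = 3.345 m/s, Re = 5.02×10^5, ε/D = 1.69×10^-4, f = 0.01520, h_3 = f(L/D)V²/2g = 56.32 m
Series → Q common, losses add: H = Σh = 71.29 m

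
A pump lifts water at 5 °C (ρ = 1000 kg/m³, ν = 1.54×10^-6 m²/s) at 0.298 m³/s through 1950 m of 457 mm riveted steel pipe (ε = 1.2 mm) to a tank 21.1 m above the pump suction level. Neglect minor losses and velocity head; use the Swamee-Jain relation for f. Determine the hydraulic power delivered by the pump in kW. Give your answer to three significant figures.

V = 4Q/(πD²) = 1.817 m/s; Re = 5.39×10^5; ε/D = 0.00263; f = 0.02560
h_f = f(L/D)V²/2g = 18.37 m
Total head H = z + h_f = 21.1 + 18.37 = 39.47 m
P_hyd = ρgQH = 1000·9.81·0.298·39.47 = 115.4 kW

P_hyd ≈ 115 kW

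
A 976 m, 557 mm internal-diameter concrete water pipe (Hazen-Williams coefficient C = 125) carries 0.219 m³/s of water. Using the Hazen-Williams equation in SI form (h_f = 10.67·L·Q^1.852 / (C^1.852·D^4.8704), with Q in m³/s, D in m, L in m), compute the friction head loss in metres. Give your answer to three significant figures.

h_f = 10.67·976·0.219^1.852 / (125^1.852·0.557^4.8704) = 1.414 m

h_f ≈ 1.41 m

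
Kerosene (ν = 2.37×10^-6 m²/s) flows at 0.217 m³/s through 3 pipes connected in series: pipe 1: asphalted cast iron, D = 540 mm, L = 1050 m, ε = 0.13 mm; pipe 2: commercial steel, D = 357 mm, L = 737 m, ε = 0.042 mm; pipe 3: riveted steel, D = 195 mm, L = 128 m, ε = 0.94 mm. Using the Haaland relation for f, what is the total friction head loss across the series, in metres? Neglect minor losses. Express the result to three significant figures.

Pipe 1: V = 0.9475 m/s, Re = 2.16×10^5, ε/D = 2.41×10^-4, f = 0.01698, h_1 = f(L/D)V²/2g = 1.511 m
Pipe 2: V = 2.168 m/s, Re = 3.27×10^5, ε/D = 1.18×10^-4, f = 0.01521, h_2 = f(L/D)V²/2g = 7.522 m
Pipe 3: V = 7.266 m/s, Re = 5.98×10^5, ε/D = 0.00482, f = 0.03024, h_3 = f(L/D)V²/2g = 53.42 m
Series → Q common, losses add: H = Σh = 62.45 m

H ≈ 62.5 m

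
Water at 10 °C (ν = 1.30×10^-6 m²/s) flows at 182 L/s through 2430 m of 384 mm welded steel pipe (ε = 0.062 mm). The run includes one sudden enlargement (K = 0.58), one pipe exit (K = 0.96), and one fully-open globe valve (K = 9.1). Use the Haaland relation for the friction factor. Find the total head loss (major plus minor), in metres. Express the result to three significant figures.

H_L ≈ 13.3 m

V = 4Q/(πD²) = 1.572 m/s; V²/2g = 0.1259 m
Re = 4.64×10^5, ε/D = 1.61×10^-4 → f = 0.01502 (Haaland)
Major: h_f = f(L/D)·V²/2g = 0.01502·6328·0.1259 = 11.97 m
Minor: ΣK = 10.6; h_m = ΣK·V²/2g = 1.339 m
Total H_L = 11.97 + 1.339 = 13.31 m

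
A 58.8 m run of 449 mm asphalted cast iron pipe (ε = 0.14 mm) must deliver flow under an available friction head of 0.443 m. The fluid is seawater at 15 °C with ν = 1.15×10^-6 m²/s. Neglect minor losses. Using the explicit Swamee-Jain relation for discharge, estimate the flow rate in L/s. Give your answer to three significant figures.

Swamee-Jain (Type II): Q = -0.965·√(gD⁵h_f/L)·ln[ε/(3.7D) + √(3.17ν²L/(gD³h_f))]
√(gD⁵h_f/L) = √(9.81·0.449⁵·0.443/58.8) = 0.03673
ε/(3.7D) = 8.43×10^-5; √(3.17ν²L/(gD³h_f)) = 2.50×10^-5
Q = -0.965·0.03673·ln(1.093×10^-4) = 0.3233 m³/s
Check: V = 2.04 m/s, Re = 7.97×10^5, f = 0.01603, h_f = 0.446 m ≈ 0.443 m ✓

Q ≈ 323 L/s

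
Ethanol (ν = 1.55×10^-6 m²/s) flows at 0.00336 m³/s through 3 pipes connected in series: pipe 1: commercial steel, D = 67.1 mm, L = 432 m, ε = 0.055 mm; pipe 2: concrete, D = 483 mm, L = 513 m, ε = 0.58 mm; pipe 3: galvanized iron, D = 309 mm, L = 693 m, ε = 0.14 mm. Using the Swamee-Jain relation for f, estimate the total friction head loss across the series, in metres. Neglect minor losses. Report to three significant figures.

Pipe 1: V = 0.9502 m/s, Re = 4.11×10^4, ε/D = 8.20×10^-4, f = 0.02435, h_1 = f(L/D)V²/2g = 7.215 m
Pipe 2: V = 0.01834 m/s, Re = 5710, ε/D = 0.00120, f = 0.03794, h_2 = f(L/D)V²/2g = 6.907×10^-4 m
Pipe 3: V = 0.04481 m/s, Re = 8930, ε/D = 4.53×10^-4, f = 0.03270, h_3 = f(L/D)V²/2g = 0.007505 m
Series → Q common, losses add: H = Σh = 7.223 m

H ≈ 7.22 m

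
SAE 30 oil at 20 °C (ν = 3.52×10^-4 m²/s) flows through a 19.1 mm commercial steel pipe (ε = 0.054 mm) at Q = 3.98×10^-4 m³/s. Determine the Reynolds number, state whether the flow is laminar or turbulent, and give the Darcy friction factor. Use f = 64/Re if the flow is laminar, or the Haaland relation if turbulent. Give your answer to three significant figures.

V = 4Q/(πD²) = 1.389 m/s
Re = VD/ν = 1.389·0.0191/3.52×10^-4 = 75.4
Re < 2300 → laminar → f = 64/Re = 0.8491

Re ≈ 75.4; laminar; f = 64/Re ≈ 0.849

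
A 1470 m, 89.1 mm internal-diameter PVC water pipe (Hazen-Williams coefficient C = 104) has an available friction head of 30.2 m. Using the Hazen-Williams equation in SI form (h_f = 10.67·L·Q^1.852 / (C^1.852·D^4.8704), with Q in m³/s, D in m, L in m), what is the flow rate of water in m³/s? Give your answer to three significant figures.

Q ≈ 0.00615 m³/s

Rearranging: Q = [h_f·C^1.852·D^4.8704 / (10.67·L)]^(1/1.852)
Q = [30.2·104^1.852·0.0891^4.8704 / (10.67·1470)]^0.540 = 0.006154 m³/s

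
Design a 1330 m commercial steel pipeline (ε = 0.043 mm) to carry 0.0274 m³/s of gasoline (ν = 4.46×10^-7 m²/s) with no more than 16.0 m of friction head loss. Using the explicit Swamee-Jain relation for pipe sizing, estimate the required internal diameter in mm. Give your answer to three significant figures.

Swamee-Jain (Type III): D = 0.66·[ε^1.25·(LQ²/(gh_f))^4.75 + ν·Q^9.4·(L/(gh_f))^5.2]^0.04
LQ²/(gh_f) = 0.006362; L/(gh_f) = 8.473
Term 1 = ε^1.25·(…)^4.75 = 1.28×10^-16; Term 2 = ν·Q^9.4·(…)^5.2 = 6.17×10^-17
D = 0.66·(1.28×10^-16 + 6.17×10^-17)^0.04 = 0.1551 m = 155 mm
Check: V = 1.45 m/s, Re = 5.04×10^5, f = 0.01618, h_f = 14.9 m ≈ 16.0 m ✓

D ≈ 155 mm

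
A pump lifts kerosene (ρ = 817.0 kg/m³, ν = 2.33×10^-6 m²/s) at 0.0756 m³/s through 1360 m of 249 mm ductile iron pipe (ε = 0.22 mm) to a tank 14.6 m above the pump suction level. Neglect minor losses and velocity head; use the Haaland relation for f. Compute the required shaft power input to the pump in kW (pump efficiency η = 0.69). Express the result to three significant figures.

P_shaft ≈ 25.0 kW

V = 4Q/(πD²) = 1.553 m/s; Re = 1.66×10^5; ε/D = 8.84×10^-4; f = 0.02068
h_f = f(L/D)V²/2g = 13.88 m
Total head H = z + h_f = 14.6 + 13.88 = 28.48 m
P_hyd = ρgQH = 817.0·9.81·0.0756·28.48 = 17.25 kW
P_shaft = P_hyd/η = 17.25/0.69 = 25.01 kW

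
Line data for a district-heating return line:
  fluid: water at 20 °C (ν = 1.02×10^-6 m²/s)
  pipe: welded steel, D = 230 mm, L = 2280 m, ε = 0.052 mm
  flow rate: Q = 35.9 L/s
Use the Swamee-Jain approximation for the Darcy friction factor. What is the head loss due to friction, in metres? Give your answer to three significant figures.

V = 4Q/(πD²) = 4·0.0359/(π·0.230²) = 0.8641 m/s
Re = VD/ν = 0.8641·0.230/1.02×10^-6 = 1.95×10^5 → turbulent
ε/D = 0.052/230 = 2.26×10^-4
Swamee-Jain: f = 0.01737
h_f = f(L/D)V²/(2g) = 0.01737·(2280/0.230)·0.8641²/(2·9.81) = 6.552 m

h_f ≈ 6.55 m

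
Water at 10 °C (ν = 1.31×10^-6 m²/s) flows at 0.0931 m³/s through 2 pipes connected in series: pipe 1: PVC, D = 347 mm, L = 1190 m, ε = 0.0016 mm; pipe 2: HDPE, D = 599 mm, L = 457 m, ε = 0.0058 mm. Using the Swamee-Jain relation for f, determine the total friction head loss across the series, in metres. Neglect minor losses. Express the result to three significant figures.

H ≈ 2.58 m

Pipe 1: V = 0.9845 m/s, Re = 2.61×10^5, ε/D = 4.61×10^-6, f = 0.01481, h_1 = f(L/D)V²/2g = 2.509 m
Pipe 2: V = 0.3304 m/s, Re = 1.51×10^5, ε/D = 9.68×10^-6, f = 0.01649, h_2 = f(L/D)V²/2g = 0.07000 m
Series → Q common, losses add: H = Σh = 2.579 m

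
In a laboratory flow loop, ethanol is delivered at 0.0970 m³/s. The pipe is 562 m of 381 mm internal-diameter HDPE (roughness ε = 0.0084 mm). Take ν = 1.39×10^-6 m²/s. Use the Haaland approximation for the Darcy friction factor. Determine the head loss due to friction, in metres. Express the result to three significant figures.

V = 4Q/(πD²) = 4·0.0970/(π·0.381²) = 0.8508 m/s
Re = VD/ν = 0.8508·0.381/1.39×10^-6 = 2.33×10^5 → turbulent
ε/D = 0.0084/381 = 2.20×10^-5
Haaland: f = 0.01520
h_f = f(L/D)V²/(2g) = 0.01520·(562/0.381)·0.8508²/(2·9.81) = 0.8272 m

h_f ≈ 0.827 m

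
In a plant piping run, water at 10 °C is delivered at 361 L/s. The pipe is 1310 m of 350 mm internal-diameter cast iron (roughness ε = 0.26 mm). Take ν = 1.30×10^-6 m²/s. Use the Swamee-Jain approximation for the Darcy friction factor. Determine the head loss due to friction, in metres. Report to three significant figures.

V = 4Q/(πD²) = 4·0.361/(π·0.350²) = 3.752 m/s
Re = VD/ν = 3.752·0.350/1.30×10^-6 = 1.01×10^6 → turbulent
ε/D = 0.26/350 = 7.43×10^-4
Swamee-Jain: f = 0.01876
h_f = f(L/D)V²/(2g) = 0.01876·(1310/0.350)·3.752²/(2·9.81) = 50.37 m

h_f ≈ 50.4 m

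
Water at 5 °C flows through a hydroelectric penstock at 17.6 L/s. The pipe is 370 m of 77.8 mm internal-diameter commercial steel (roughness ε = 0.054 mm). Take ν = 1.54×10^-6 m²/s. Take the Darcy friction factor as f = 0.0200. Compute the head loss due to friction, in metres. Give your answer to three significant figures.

h_f ≈ 66.4 m

V = 4Q/(πD²) = 4·0.0176/(π·0.0778²) = 3.702 m/s
h_f = f(L/D)V²/(2g) = 0.02000·(370/0.0778)·3.702²/(2·9.81) = 66.45 m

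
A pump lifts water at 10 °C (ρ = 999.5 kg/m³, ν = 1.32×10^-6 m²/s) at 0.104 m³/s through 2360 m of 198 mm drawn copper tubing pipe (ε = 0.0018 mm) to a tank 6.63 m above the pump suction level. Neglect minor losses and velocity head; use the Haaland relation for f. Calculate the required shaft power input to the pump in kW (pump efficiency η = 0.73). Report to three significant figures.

V = 4Q/(πD²) = 3.378 m/s; Re = 5.07×10^5; ε/D = 9.09×10^-6; f = 0.01314
h_f = f(L/D)V²/2g = 91.04 m
Total head H = z + h_f = 6.63 + 91.04 = 97.67 m
P_hyd = ρgQH = 999.5·9.81·0.104·97.67 = 99.60 kW
P_shaft = P_hyd/η = 99.60/0.73 = 136.4 kW

P_shaft ≈ 136 kW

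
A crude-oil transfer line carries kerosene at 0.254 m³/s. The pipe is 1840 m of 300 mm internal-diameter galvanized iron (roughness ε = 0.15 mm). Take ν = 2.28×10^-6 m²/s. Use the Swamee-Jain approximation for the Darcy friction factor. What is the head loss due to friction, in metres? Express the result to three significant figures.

V = 4Q/(πD²) = 4·0.254/(π·0.300²) = 3.593 m/s
Re = VD/ν = 3.593·0.300/2.28×10^-6 = 4.73×10^5 → turbulent
ε/D = 0.15/300 = 5.00×10^-4
Swamee-Jain: f = 0.01783
h_f = f(L/D)V²/(2g) = 0.01783·(1840/0.300)·3.593²/(2·9.81) = 71.96 m

h_f ≈ 72.0 m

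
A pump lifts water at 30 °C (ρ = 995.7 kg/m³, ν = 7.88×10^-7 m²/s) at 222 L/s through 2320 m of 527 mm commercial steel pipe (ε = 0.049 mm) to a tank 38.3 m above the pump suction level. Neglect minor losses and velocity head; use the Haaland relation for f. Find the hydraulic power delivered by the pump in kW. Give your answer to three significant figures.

P_hyd ≈ 90.0 kW

V = 4Q/(πD²) = 1.018 m/s; Re = 6.81×10^5; ε/D = 9.30×10^-5; f = 0.01371
h_f = f(L/D)V²/2g = 3.186 m
Total head H = z + h_f = 38.3 + 3.186 = 41.49 m
P_hyd = ρgQH = 995.7·9.81·0.222·41.49 = 89.96 kW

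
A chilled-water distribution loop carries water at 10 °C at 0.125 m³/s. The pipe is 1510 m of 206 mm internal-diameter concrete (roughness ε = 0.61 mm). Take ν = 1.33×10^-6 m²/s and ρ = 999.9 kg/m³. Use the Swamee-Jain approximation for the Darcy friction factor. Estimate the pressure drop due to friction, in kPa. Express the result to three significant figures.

Δp ≈ 1360 kPa

V = 4Q/(πD²) = 4·0.125/(π·0.206²) = 3.750 m/s
Re = VD/ν = 3.750·0.206/1.33×10^-6 = 5.81×10^5 → turbulent
ε/D = 0.61/206 = 0.00296
Swamee-Jain: f = 0.02641
h_f = f(L/D)V²/(2g) = 0.02641·(1510/0.206)·3.750²/(2·9.81) = 138.8 m
Δp = ρg·h_f = 999.9·9.81·138.8 = 1361 kPa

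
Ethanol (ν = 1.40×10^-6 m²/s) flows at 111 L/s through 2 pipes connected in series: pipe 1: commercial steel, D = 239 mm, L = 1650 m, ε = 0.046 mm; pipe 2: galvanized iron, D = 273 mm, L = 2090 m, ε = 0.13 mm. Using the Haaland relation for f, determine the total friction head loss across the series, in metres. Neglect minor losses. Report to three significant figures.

H ≈ 58.1 m

Pipe 1: V = 2.474 m/s, Re = 4.22×10^5, ε/D = 1.92×10^-4, f = 0.01545, h_1 = f(L/D)V²/2g = 33.28 m
Pipe 2: V = 1.896 m/s, Re = 3.70×10^5, ε/D = 4.76×10^-4, f = 0.01770, h_2 = f(L/D)V²/2g = 24.84 m
Series → Q common, losses add: H = Σh = 58.11 m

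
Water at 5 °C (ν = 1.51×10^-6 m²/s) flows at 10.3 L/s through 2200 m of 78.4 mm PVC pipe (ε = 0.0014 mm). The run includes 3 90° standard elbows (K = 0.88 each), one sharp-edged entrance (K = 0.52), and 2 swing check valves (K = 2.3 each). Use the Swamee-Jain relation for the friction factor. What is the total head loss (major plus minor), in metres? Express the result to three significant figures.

H_L ≈ 116 m

V = 4Q/(πD²) = 2.134 m/s; V²/2g = 0.2320 m
Re = 1.11×10^5, ε/D = 1.79×10^-5 → f = 0.01760 (Swamee-Jain)
Major: h_f = f(L/D)·V²/2g = 0.01760·28061·0.2320 = 114.6 m
Minor: ΣK = 7.76; h_m = ΣK·V²/2g = 1.801 m
Total H_L = 114.6 + 1.801 = 116.4 m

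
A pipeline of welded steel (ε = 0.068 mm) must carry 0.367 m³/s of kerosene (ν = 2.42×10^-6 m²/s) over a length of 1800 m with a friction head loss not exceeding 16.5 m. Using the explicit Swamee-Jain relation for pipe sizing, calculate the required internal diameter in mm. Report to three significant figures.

Swamee-Jain (Type III): D = 0.66·[ε^1.25·(LQ²/(gh_f))^4.75 + ν·Q^9.4·(L/(gh_f))^5.2]^0.04
LQ²/(gh_f) = 1.498; L/(gh_f) = 11.12
Term 1 = ε^1.25·(…)^4.75 = 4.21×10^-5; Term 2 = ν·Q^9.4·(…)^5.2 = 5.39×10^-5
D = 0.66·(4.21×10^-5 + 5.39×10^-5)^0.04 = 0.4559 m = 456 mm
Check: V = 2.25 m/s, Re = 4.24×10^5, f = 0.01527, h_f = 15.5 m ≈ 16.5 m ✓

D ≈ 456 mm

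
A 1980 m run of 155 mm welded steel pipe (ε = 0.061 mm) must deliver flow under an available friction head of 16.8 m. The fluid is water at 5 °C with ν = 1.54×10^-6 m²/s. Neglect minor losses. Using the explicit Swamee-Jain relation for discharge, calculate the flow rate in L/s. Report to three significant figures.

Swamee-Jain (Type II): Q = -0.965·√(gD⁵h_f/L)·ln[ε/(3.7D) + √(3.17ν²L/(gD³h_f))]
√(gD⁵h_f/L) = √(9.81·0.155⁵·16.8/1980) = 0.002729
ε/(3.7D) = 1.06×10^-4; √(3.17ν²L/(gD³h_f)) = 1.56×10^-4
Q = -0.965·0.002729·ln(2.621×10^-4) = 0.02172 m³/s
Check: V = 1.15 m/s, Re = 1.16×10^5, f = 0.01955, h_f = 16.9 m ≈ 16.8 m ✓

Q ≈ 21.7 L/s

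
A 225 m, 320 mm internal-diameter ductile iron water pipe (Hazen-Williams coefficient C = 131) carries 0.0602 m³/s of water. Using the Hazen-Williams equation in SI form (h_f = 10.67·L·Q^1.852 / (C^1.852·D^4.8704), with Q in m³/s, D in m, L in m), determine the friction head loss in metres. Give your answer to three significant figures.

h_f = 10.67·225·0.0602^1.852 / (131^1.852·0.320^4.8704) = 0.4065 m

h_f ≈ 0.407 m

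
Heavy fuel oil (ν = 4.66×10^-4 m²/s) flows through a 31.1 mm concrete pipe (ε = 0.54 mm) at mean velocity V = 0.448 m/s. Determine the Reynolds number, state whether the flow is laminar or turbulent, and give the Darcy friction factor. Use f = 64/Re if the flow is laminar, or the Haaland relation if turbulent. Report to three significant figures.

Re ≈ 29.9; laminar; f = 64/Re ≈ 2.14

Re = VD/ν = 0.4480·0.0311/4.66×10^-4 = 29.9
Re < 2300 → laminar → f = 64/Re = 2.141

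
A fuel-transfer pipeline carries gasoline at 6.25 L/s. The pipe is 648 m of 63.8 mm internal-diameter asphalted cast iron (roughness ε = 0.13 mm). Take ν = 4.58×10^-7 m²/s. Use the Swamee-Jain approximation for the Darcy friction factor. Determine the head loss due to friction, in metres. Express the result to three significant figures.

V = 4Q/(πD²) = 4·0.00625/(π·0.0638²) = 1.955 m/s
Re = VD/ν = 1.955·0.0638/4.58×10^-7 = 2.72×10^5 → turbulent
ε/D = 0.13/63.8 = 0.00204
Swamee-Jain: f = 0.02434
h_f = f(L/D)V²/(2g) = 0.02434·(648/0.0638)·1.955²/(2·9.81) = 48.17 m

h_f ≈ 48.2 m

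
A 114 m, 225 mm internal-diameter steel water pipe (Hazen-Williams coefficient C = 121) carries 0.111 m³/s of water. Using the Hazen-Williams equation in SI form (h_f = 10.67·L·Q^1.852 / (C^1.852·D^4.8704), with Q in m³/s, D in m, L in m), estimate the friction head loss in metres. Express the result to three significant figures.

h_f ≈ 4.12 m

h_f = 10.67·114·0.111^1.852 / (121^1.852·0.225^4.8704) = 4.119 m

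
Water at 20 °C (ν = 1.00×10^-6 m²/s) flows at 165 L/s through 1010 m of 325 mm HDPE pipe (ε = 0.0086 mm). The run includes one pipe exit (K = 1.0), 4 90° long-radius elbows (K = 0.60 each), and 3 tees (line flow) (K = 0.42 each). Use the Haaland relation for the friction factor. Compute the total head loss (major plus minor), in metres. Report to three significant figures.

V = 4Q/(πD²) = 1.989 m/s; V²/2g = 0.2016 m
Re = 6.46×10^5, ε/D = 2.65×10^-5 → f = 0.01286 (Haaland)
Major: h_f = f(L/D)·V²/2g = 0.01286·3108·0.2016 = 8.058 m
Minor: ΣK = 4.66; h_m = ΣK·V²/2g = 0.9396 m
Total H_L = 8.058 + 0.9396 = 8.998 m

H_L ≈ 9.00 m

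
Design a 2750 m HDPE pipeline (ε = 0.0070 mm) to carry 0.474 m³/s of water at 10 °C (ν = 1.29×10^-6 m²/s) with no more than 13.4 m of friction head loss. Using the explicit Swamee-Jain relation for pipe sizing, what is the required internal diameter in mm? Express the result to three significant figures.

Swamee-Jain (Type III): D = 0.66·[ε^1.25·(LQ²/(gh_f))^4.75 + ν·Q^9.4·(L/(gh_f))^5.2]^0.04
LQ²/(gh_f) = 4.700; L/(gh_f) = 20.92
Term 1 = ε^1.25·(…)^4.75 = 5.61×10^-4; Term 2 = ν·Q^9.4·(…)^5.2 = 0.00851
D = 0.66·(5.61×10^-4 + 0.00851)^0.04 = 0.5468 m = 547 mm
Check: V = 2.02 m/s, Re = 8.56×10^5, f = 0.01220, h_f = 12.7 m ≈ 13.4 m ✓

D ≈ 547 mm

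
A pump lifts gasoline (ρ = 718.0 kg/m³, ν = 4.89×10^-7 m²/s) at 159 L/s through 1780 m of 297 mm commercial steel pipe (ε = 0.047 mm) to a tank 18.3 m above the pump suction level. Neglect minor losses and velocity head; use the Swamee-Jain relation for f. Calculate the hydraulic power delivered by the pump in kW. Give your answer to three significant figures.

V = 4Q/(πD²) = 2.295 m/s; Re = 1.39×10^6; ε/D = 1.58×10^-4; f = 0.01401
h_f = f(L/D)V²/2g = 22.55 m
Total head H = z + h_f = 18.3 + 22.55 = 40.85 m
P_hyd = ρgQH = 718.0·9.81·0.159·40.85 = 45.74 kW

P_hyd ≈ 45.7 kW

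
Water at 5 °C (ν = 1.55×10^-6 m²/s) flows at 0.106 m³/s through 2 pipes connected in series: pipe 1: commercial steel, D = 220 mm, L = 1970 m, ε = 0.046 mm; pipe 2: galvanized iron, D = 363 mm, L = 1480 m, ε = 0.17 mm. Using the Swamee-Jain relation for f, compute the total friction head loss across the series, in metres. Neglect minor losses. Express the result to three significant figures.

H ≈ 60.5 m

Pipe 1: V = 2.788 m/s, Re = 3.96×10^5, ε/D = 2.09×10^-4, f = 0.01593, h_1 = f(L/D)V²/2g = 56.52 m
Pipe 2: V = 1.024 m/s, Re = 2.40×10^5, ε/D = 4.68×10^-4, f = 0.01847, h_2 = f(L/D)V²/2g = 4.026 m
Series → Q common, losses add: H = Σh = 60.54 m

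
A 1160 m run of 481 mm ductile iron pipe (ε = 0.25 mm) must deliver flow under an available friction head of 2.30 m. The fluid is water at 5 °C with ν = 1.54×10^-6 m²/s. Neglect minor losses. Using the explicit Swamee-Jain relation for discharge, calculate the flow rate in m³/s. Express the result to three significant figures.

Q ≈ 0.184 m³/s

Swamee-Jain (Type II): Q = -0.965·√(gD⁵h_f/L)·ln[ε/(3.7D) + √(3.17ν²L/(gD³h_f))]
√(gD⁵h_f/L) = √(9.81·0.481⁵·2.30/1160) = 0.02238
ε/(3.7D) = 1.40×10^-4; √(3.17ν²L/(gD³h_f)) = 5.89×10^-5
Q = -0.965·0.02238·ln(1.994×10^-4) = 0.1840 m³/s
Check: V = 1.01 m/s, Re = 3.16×10^5, f = 0.01838, h_f = 2.32 m ≈ 2.30 m ✓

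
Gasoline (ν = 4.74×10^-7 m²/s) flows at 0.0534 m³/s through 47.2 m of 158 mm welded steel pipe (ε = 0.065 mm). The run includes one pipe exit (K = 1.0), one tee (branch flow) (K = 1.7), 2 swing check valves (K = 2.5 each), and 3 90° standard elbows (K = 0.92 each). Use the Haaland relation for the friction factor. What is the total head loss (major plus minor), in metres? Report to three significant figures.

H_L ≈ 5.83 m

V = 4Q/(πD²) = 2.724 m/s; V²/2g = 0.3781 m
Re = 9.08×10^5, ε/D = 4.11×10^-4 → f = 0.01658 (Haaland)
Major: h_f = f(L/D)·V²/2g = 0.01658·298.7·0.3781 = 1.872 m
Minor: ΣK = 10.5; h_m = ΣK·V²/2g = 3.955 m
Total H_L = 1.872 + 3.955 = 5.827 m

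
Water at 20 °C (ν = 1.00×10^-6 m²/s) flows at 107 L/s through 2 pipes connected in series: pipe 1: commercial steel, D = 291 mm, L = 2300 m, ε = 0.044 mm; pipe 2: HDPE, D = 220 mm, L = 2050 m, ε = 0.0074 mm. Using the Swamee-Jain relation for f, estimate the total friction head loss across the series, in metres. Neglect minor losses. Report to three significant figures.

H ≈ 65.4 m

Pipe 1: V = 1.609 m/s, Re = 4.68×10^5, ε/D = 1.51×10^-4, f = 0.01513, h_1 = f(L/D)V²/2g = 15.78 m
Pipe 2: V = 2.815 m/s, Re = 6.19×10^5, ε/D = 3.36×10^-5, f = 0.01319, h_2 = f(L/D)V²/2g = 49.63 m
Series → Q common, losses add: H = Σh = 65.40 m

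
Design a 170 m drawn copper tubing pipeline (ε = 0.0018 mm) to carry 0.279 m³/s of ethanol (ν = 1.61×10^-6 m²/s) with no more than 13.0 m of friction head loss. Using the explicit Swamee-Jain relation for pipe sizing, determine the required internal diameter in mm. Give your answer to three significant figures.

Swamee-Jain (Type III): D = 0.66·[ε^1.25·(LQ²/(gh_f))^4.75 + ν·Q^9.4·(L/(gh_f))^5.2]^0.04
LQ²/(gh_f) = 0.1038; L/(gh_f) = 1.333
Term 1 = ε^1.25·(…)^4.75 = 1.40×10^-12; Term 2 = ν·Q^9.4·(…)^5.2 = 4.41×10^-11
D = 0.66·(1.40×10^-12 + 4.41×10^-11)^0.04 = 0.2546 m = 255 mm
Check: V = 5.48 m/s, Re = 8.67×10^5, f = 0.01205, h_f = 12.3 m ≈ 13.0 m ✓

D ≈ 255 mm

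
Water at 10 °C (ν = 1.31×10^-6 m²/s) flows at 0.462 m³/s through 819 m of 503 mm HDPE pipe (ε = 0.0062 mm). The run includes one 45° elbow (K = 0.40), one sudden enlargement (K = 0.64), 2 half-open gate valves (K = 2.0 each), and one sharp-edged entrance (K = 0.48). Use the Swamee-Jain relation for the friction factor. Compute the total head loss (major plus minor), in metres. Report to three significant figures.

V = 4Q/(πD²) = 2.325 m/s; V²/2g = 0.2755 m
Re = 8.93×10^5, ε/D = 1.23×10^-5 → f = 0.01211 (Swamee-Jain)
Major: h_f = f(L/D)·V²/2g = 0.01211·1628·0.2755 = 5.434 m
Minor: ΣK = 5.52; h_m = ΣK·V²/2g = 1.521 m
Total H_L = 5.434 + 1.521 = 6.955 m

H_L ≈ 6.95 m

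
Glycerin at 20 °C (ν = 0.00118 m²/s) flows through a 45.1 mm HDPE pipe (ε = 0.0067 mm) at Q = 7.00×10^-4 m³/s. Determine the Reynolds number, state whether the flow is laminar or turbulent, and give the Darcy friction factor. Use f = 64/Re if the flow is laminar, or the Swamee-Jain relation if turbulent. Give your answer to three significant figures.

V = 4Q/(πD²) = 0.4382 m/s
Re = VD/ν = 0.4382·0.0451/0.00118 = 16.7
Re < 2300 → laminar → f = 64/Re = 3.821

Re ≈ 16.7; laminar; f = 64/Re ≈ 3.82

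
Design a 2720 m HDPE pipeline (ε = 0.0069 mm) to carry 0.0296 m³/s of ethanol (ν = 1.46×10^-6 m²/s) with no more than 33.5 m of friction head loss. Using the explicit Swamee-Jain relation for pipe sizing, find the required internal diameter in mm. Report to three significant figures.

D ≈ 160 mm

Swamee-Jain (Type III): D = 0.66·[ε^1.25·(LQ²/(gh_f))^4.75 + ν·Q^9.4·(L/(gh_f))^5.2]^0.04
LQ²/(gh_f) = 0.007252; L/(gh_f) = 8.277
Term 1 = ε^1.25·(…)^4.75 = 2.43×10^-17; Term 2 = ν·Q^9.4·(…)^5.2 = 3.69×10^-16
D = 0.66·(2.43×10^-17 + 3.69×10^-16)^0.04 = 0.1597 m = 160 mm
Check: V = 1.48 m/s, Re = 1.62×10^5, f = 0.01654, h_f = 31.3 m ≈ 33.5 m ✓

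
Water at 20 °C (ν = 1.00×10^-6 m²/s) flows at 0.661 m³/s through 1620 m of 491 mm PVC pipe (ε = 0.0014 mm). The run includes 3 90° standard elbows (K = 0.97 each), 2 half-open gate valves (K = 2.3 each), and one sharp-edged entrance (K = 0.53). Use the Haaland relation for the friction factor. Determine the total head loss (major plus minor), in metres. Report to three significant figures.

V = 4Q/(πD²) = 3.491 m/s; V²/2g = 0.6212 m
Re = 1.71×10^6, ε/D = 2.85×10^-6 → f = 0.01067 (Haaland)
Major: h_f = f(L/D)·V²/2g = 0.01067·3299·0.6212 = 21.87 m
Minor: ΣK = 8.04; h_m = ΣK·V²/2g = 4.994 m
Total H_L = 21.87 + 4.994 = 26.87 m

H_L ≈ 26.9 m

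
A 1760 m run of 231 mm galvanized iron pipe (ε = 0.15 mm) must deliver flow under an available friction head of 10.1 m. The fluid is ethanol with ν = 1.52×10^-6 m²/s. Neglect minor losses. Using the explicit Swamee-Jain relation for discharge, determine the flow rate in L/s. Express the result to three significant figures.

Q ≈ 48.1 L/s

Swamee-Jain (Type II): Q = -0.965·√(gD⁵h_f/L)·ln[ε/(3.7D) + √(3.17ν²L/(gD³h_f))]
√(gD⁵h_f/L) = √(9.81·0.231⁵·10.1/1760) = 0.006085
ε/(3.7D) = 1.76×10^-4; √(3.17ν²L/(gD³h_f)) = 1.03×10^-4
Q = -0.965·0.006085·ln(2.782×10^-4) = 0.04808 m³/s
Check: V = 1.15 m/s, Re = 1.74×10^5, f = 0.01990, h_f = 10.2 m ≈ 10.1 m ✓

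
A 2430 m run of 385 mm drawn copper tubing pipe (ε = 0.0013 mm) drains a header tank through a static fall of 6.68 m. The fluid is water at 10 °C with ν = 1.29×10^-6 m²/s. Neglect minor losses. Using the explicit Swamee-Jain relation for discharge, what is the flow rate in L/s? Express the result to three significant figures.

Swamee-Jain (Type II): Q = -0.965·√(gD⁵h_f/L)·ln[ε/(3.7D) + √(3.17ν²L/(gD³h_f))]
√(gD⁵h_f/L) = √(9.81·0.385⁵·6.68/2430) = 0.01510
ε/(3.7D) = 9.13×10^-7; √(3.17ν²L/(gD³h_f)) = 5.85×10^-5
Q = -0.965·0.01510·ln(5.946×10^-5) = 0.1418 m³/s
Check: V = 1.22 m/s, Re = 3.64×10^5, f = 0.01391, h_f = 6.64 m ≈ 6.68 m ✓

Q ≈ 142 L/s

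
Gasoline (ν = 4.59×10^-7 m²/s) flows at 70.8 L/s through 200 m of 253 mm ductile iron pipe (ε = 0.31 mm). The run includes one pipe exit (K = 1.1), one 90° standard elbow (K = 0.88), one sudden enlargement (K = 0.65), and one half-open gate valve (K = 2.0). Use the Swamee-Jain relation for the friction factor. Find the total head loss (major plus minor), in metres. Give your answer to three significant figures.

H_L ≈ 2.15 m

V = 4Q/(πD²) = 1.408 m/s; V²/2g = 0.1011 m
Re = 7.76×10^5, ε/D = 0.00123 → f = 0.02108 (Swamee-Jain)
Major: h_f = f(L/D)·V²/2g = 0.02108·790.5·0.1011 = 1.684 m
Minor: ΣK = 4.63; h_m = ΣK·V²/2g = 0.4680 m
Total H_L = 1.684 + 0.4680 = 2.153 m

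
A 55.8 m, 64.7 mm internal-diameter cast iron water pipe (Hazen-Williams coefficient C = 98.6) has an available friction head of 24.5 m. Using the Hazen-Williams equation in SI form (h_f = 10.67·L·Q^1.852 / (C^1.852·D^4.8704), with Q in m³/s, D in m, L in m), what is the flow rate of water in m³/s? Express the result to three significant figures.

Q ≈ 0.0131 m³/s

Rearranging: Q = [h_f·C^1.852·D^4.8704 / (10.67·L)]^(1/1.852)
Q = [24.5·98.6^1.852·0.0647^4.8704 / (10.67·55.8)]^0.540 = 0.01314 m³/s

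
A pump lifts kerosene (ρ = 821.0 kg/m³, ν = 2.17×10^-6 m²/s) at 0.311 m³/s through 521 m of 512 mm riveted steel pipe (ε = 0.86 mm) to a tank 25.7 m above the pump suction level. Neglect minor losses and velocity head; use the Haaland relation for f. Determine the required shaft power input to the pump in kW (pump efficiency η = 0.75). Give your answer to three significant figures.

P_shaft ≈ 94.9 kW

V = 4Q/(πD²) = 1.511 m/s; Re = 3.56×10^5; ε/D = 0.00168; f = 0.02292
h_f = f(L/D)V²/2g = 2.712 m
Total head H = z + h_f = 25.7 + 2.712 = 28.41 m
P_hyd = ρgQH = 821.0·9.81·0.311·28.41 = 71.17 kW
P_shaft = P_hyd/η = 71.17/0.75 = 94.89 kW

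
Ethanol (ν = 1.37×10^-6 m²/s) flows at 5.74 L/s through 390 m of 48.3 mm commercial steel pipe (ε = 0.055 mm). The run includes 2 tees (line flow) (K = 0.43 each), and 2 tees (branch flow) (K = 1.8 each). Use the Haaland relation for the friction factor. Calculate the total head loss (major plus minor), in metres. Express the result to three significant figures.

V = 4Q/(πD²) = 3.133 m/s; V²/2g = 0.5002 m
Re = 1.10×10^5, ε/D = 0.00114 → f = 0.02226 (Haaland)
Major: h_f = f(L/D)·V²/2g = 0.02226·8075·0.5002 = 89.90 m
Minor: ΣK = 4.46; h_m = ΣK·V²/2g = 2.231 m
Total H_L = 89.90 + 2.231 = 92.13 m

H_L ≈ 92.1 m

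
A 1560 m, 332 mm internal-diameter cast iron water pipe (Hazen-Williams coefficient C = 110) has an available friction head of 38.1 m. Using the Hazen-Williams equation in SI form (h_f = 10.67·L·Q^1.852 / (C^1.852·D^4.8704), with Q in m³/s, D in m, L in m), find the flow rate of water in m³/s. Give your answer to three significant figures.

Rearranging: Q = [h_f·C^1.852·D^4.8704 / (10.67·L)]^(1/1.852)
Q = [38.1·110^1.852·0.332^4.8704 / (10.67·1560)]^0.540 = 0.2272 m³/s

Q ≈ 0.227 m³/s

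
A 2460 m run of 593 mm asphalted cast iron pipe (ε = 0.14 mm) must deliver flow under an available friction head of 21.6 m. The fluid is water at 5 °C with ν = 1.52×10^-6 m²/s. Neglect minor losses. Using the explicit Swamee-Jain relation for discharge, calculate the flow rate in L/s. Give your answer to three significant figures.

Swamee-Jain (Type II): Q = -0.965·√(gD⁵h_f/L)·ln[ε/(3.7D) + √(3.17ν²L/(gD³h_f))]
√(gD⁵h_f/L) = √(9.81·0.593⁵·21.6/2460) = 0.07948
ε/(3.7D) = 6.38×10^-5; √(3.17ν²L/(gD³h_f)) = 2.02×10^-5
Q = -0.965·0.07948·ln(8.400×10^-5) = 0.7197 m³/s
Check: V = 2.61 m/s, Re = 1.02×10^6, f = 0.01514, h_f = 21.7 m ≈ 21.6 m ✓

Q ≈ 720 L/s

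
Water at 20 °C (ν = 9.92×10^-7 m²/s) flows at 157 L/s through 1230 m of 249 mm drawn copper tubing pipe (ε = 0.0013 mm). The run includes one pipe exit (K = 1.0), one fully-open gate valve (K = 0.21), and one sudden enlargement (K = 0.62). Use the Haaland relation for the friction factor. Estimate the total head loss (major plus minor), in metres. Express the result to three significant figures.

V = 4Q/(πD²) = 3.224 m/s; V²/2g = 0.5298 m
Re = 8.09×10^5, ε/D = 5.22×10^-6 → f = 0.01209 (Haaland)
Major: h_f = f(L/D)·V²/2g = 0.01209·4940·0.5298 = 31.63 m
Minor: ΣK = 1.83; h_m = ΣK·V²/2g = 0.9696 m
Total H_L = 31.63 + 0.9696 = 32.60 m

H_L ≈ 32.6 m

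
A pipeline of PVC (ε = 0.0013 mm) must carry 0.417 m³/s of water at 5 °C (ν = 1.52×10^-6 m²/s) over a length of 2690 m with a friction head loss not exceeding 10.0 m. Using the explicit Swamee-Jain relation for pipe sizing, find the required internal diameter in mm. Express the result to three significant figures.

Swamee-Jain (Type III): D = 0.66·[ε^1.25·(LQ²/(gh_f))^4.75 + ν·Q^9.4·(L/(gh_f))^5.2]^0.04
LQ²/(gh_f) = 4.768; L/(gh_f) = 27.42
Term 1 = ε^1.25·(…)^4.75 = 7.32×10^-5; Term 2 = ν·Q^9.4·(…)^5.2 = 0.0123
D = 0.66·(7.32×10^-5 + 0.0123)^0.04 = 0.5536 m = 554 mm
Check: V = 1.73 m/s, Re = 6.31×10^5, f = 0.01261, h_f = 9.37 m ≈ 10.0 m ✓

D ≈ 554 mm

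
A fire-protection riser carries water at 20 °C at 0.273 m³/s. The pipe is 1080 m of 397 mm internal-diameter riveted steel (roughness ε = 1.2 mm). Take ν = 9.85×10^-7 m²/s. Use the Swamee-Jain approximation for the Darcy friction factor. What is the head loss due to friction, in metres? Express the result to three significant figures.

h_f ≈ 17.8 m

V = 4Q/(πD²) = 4·0.273/(π·0.397²) = 2.205 m/s
Re = VD/ν = 2.205·0.397/9.85×10^-7 = 8.89×10^5 → turbulent
ε/D = 1.2/397 = 0.00302
Swamee-Jain: f = 0.02645
h_f = f(L/D)V²/(2g) = 0.02645·(1080/0.397)·2.205²/(2·9.81) = 17.84 m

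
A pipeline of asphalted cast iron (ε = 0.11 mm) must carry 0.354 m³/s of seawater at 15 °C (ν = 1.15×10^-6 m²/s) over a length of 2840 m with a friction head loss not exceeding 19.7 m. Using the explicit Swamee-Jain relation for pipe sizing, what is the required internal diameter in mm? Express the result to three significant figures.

Swamee-Jain (Type III): D = 0.66·[ε^1.25·(LQ²/(gh_f))^4.75 + ν·Q^9.4·(L/(gh_f))^5.2]^0.04
LQ²/(gh_f) = 1.842; L/(gh_f) = 14.70
Term 1 = ε^1.25·(…)^4.75 = 2.05×10^-4; Term 2 = ν·Q^9.4·(…)^5.2 = 7.77×10^-5
D = 0.66·(2.05×10^-4 + 7.77×10^-5)^0.04 = 0.4760 m = 476 mm
Check: V = 1.99 m/s, Re = 8.23×10^5, f = 0.01526, h_f = 18.4 m ≈ 19.7 m ✓

D ≈ 476 mm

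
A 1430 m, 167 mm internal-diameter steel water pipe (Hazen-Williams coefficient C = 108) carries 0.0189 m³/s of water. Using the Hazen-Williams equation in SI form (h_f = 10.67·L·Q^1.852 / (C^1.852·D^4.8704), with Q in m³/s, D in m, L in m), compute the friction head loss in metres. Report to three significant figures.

h_f = 10.67·1430·0.0189^1.852 / (108^1.852·0.167^4.8704) = 10.26 m

h_f ≈ 10.3 m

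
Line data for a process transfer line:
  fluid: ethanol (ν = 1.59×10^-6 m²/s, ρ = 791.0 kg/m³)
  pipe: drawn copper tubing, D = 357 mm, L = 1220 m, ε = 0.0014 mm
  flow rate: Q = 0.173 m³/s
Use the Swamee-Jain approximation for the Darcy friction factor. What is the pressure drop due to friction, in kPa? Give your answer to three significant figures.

V = 4Q/(πD²) = 4·0.173/(π·0.357²) = 1.728 m/s
Re = VD/ν = 1.728·0.357/1.59×10^-6 = 3.88×10^5 → turbulent
ε/D = 0.0014/357 = 3.92×10^-6
Swamee-Jain: f = 0.01376
h_f = f(L/D)V²/(2g) = 0.01376·(1220/0.357)·1.728²/(2·9.81) = 7.159 m
Δp = ρg·h_f = 791.0·9.81·7.159 = 55.55 kPa

Δp ≈ 55.5 kPa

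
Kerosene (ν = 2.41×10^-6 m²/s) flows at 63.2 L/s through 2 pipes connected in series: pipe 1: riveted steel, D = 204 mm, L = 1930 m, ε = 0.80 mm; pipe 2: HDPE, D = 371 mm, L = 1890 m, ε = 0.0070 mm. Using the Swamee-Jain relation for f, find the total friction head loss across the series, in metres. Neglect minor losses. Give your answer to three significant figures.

H ≈ 54.2 m

Pipe 1: V = 1.934 m/s, Re = 1.64×10^5, ε/D = 0.00392, f = 0.02913, h_1 = f(L/D)V²/2g = 52.52 m
Pipe 2: V = 0.5846 m/s, Re = 9.00×10^4, ε/D = 1.89×10^-5, f = 0.01837, h_2 = f(L/D)V²/2g = 1.630 m
Series → Q common, losses add: H = Σh = 54.15 m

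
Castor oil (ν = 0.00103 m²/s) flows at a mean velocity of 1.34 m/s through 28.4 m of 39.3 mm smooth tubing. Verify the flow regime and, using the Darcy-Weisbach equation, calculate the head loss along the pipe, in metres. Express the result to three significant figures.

h_f ≈ 82.8 m

Re = VD/ν = 1.34·0.03930/0.00103 = 51.1 → laminar (Re < 2300)
f = 64/Re = 1.252
h_f = f(L/D)V²/(2g) = 1.252·(28.4/0.03930)·1.34²/(2·9.81) = 82.79 m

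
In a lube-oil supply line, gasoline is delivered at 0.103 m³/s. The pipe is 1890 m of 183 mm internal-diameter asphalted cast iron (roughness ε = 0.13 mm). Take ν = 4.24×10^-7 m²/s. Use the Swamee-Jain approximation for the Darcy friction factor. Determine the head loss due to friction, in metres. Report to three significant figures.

h_f ≈ 149 m

V = 4Q/(πD²) = 4·0.103/(π·0.183²) = 3.916 m/s
Re = VD/ν = 3.916·0.183/4.24×10^-7 = 1.69×10^6 → turbulent
ε/D = 0.13/183 = 7.10×10^-4
Swamee-Jain: f = 0.01840
h_f = f(L/D)V²/(2g) = 0.01840·(1890/0.183)·3.916²/(2·9.81) = 148.6 m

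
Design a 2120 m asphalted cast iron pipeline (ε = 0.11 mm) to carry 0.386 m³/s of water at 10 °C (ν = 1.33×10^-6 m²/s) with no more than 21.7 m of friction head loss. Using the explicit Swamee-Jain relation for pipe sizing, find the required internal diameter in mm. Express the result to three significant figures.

D ≈ 457 mm

Swamee-Jain (Type III): D = 0.66·[ε^1.25·(LQ²/(gh_f))^4.75 + ν·Q^9.4·(L/(gh_f))^5.2]^0.04
LQ²/(gh_f) = 1.484; L/(gh_f) = 9.959
Term 1 = ε^1.25·(…)^4.75 = 7.34×10^-5; Term 2 = ν·Q^9.4·(…)^5.2 = 2.68×10^-5
D = 0.66·(7.34×10^-5 + 2.68×10^-5)^0.04 = 0.4567 m = 457 mm
Check: V = 2.36 m/s, Re = 8.09×10^5, f = 0.01537, h_f = 20.2 m ≈ 21.7 m ✓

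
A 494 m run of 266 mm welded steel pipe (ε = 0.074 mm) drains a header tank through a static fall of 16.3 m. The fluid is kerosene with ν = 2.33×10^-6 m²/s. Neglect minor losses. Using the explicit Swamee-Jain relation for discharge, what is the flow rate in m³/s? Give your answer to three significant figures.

Swamee-Jain (Type II): Q = -0.965·√(gD⁵h_f/L)·ln[ε/(3.7D) + √(3.17ν²L/(gD³h_f))]
√(gD⁵h_f/L) = √(9.81·0.266⁵·16.3/494) = 0.02076
ε/(3.7D) = 7.52×10^-5; √(3.17ν²L/(gD³h_f)) = 5.31×10^-5
Q = -0.965·0.02076·ln(1.283×10^-4) = 0.1795 m³/s
Check: V = 3.23 m/s, Re = 3.69×10^5, f = 0.01659, h_f = 16.4 m ≈ 16.3 m ✓

Q ≈ 0.180 m³/s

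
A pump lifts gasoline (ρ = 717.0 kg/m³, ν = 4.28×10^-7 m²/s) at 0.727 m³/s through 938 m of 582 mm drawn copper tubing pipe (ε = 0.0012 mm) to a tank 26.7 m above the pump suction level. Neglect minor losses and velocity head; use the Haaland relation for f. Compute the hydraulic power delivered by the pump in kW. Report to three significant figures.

V = 4Q/(πD²) = 2.733 m/s; Re = 3.72×10^6; ε/D = 2.06×10^-6; f = 0.009482
h_f = f(L/D)V²/2g = 5.817 m
Total head H = z + h_f = 26.7 + 5.817 = 32.52 m
P_hyd = ρgQH = 717.0·9.81·0.727·32.52 = 166.3 kW

P_hyd ≈ 166 kW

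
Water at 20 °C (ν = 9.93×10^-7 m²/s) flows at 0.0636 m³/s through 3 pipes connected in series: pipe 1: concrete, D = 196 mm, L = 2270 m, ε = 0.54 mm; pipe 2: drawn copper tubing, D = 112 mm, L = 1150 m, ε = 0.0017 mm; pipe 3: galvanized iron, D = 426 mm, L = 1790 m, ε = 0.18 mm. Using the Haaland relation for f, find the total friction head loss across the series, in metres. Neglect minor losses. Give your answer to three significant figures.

H ≈ 340 m

Pipe 1: V = 2.108 m/s, Re = 4.16×10^5, ε/D = 0.00276, f = 0.02591, h_1 = f(L/D)V²/2g = 67.96 m
Pipe 2: V = 6.456 m/s, Re = 7.28×10^5, ε/D = 1.52×10^-5, f = 0.01246, h_2 = f(L/D)V²/2g = 271.7 m
Pipe 3: V = 0.4462 m/s, Re = 1.91×10^5, ε/D = 4.23×10^-4, f = 0.01830, h_3 = f(L/D)V²/2g = 0.7802 m
Series → Q common, losses add: H = Σh = 340.4 m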